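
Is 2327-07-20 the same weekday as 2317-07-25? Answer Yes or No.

Yes

From Jul 25, 2317 to Jul 20, 2327 is 3647 days.
3647 mod 7 = 0, so they are the same weekday.
(Jul 25, 2317 is a Wednesday; Jul 20, 2327 is a Wednesday.)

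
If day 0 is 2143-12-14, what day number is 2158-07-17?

5329

Dec 14, 2143 → Dec 14, 2144: 366 days (Feb 29, 2144 is in that span).
Dec 14, 2144 → Dec 14, 2145: 365 days.
Dec 14, 2145 → Dec 14, 2146: 365 days.
Dec 14, 2146 → Dec 14, 2147: 365 days.
Dec 14, 2147 → Dec 14, 2148: 366 days (Feb 29, 2148 is in that span).
Dec 14, 2148 → Dec 14, 2149: 365 days.
Dec 14, 2149 → Dec 14, 2150: 365 days.
Dec 14, 2150 → Dec 14, 2151: 365 days.
Dec 14, 2151 → Dec 14, 2152: 366 days (Feb 29, 2152 is in that span).
Dec 14, 2152 → Dec 14, 2153: 365 days.
Dec 14, 2153 → Dec 14, 2154: 365 days.
Dec 14, 2154 → Dec 14, 2155: 365 days.
Dec 14, 2155 → Dec 14, 2156: 366 days (Feb 29, 2156 is in that span).
Dec 14, 2156 → Dec 14, 2157: 365 days.
Dec 14, 2157 → Jan 14, 2158: 31 days (December has 31).
Jan 14, 2158 → Feb 14, 2158: 31 days (January has 31).
Feb 14, 2158 → Mar 14, 2158: 28 days (February has 28).
Mar 14, 2158 → Apr 14, 2158: 31 days (March has 31).
Apr 14, 2158 → May 14, 2158: 30 days (April has 30).
May 14, 2158 → Jun 14, 2158: 31 days (May has 31).
Jun 14, 2158 → Jul 14, 2158: 30 days (June has 30).
Jul 14, 2158 → Jul 17, 2158: 3 days.
Total: 5329 days.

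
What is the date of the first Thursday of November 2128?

November 1, 2128 is a Monday.
The first Thursday is therefore November 4 (3 days later).

November 4, 2128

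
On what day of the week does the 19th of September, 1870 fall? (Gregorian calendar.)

Doomsday rule: the anchor day for the 1800s is Friday. For year 70: 70÷12 = 5 r 10, and 10÷4 = 2, so 5+10+2 = 17.
Friday + 17 ≡ Monday — that's 1870's doomsday.
In September the doomsday date is Sep 5.
Sep 19 is 14 days after Sep 5; 14 mod 7 = 0, so Monday + 0 = Monday.

Monday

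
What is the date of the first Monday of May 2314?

May 1, 2314 is a Friday.
The first Monday is therefore May 4 (3 days later).

May 4, 2314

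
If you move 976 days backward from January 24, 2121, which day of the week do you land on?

Jan 24, 2121 is a Friday.
976 mod 7 = 3, so 976 days before a Friday is Friday − 3 = Tuesday.

Tuesday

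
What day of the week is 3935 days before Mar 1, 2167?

Mar 1, 2167 is a Sunday.
3935 mod 7 = 1, so 3935 days before a Sunday is Sunday − 1 = Saturday.

Saturday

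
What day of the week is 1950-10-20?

Doomsday rule: the anchor day for the 1900s is Wednesday. For year 50: 50÷12 = 4 r 2, and 2÷4 = 0, so 4+2+0 = 6.
Wednesday + 6 ≡ Tuesday — that's 1950's doomsday.
In October the doomsday date is Oct 10.
Oct 20 is 10 days after Oct 10; 10 mod 7 = 3, so Tuesday + 3 = Friday.

Friday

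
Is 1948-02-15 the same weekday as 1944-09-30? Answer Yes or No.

From Sep 30, 1944 to Feb 15, 1948 is 1233 days.
1233 mod 7 = 1, so they are different weekdays.
(Sep 30, 1944 is a Saturday; Feb 15, 1948 is a Sunday.)

No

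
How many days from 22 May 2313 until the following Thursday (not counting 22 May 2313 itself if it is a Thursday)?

May 22, 2313 is a Thursday.
From Thursday to the next Thursday is 7 days.

7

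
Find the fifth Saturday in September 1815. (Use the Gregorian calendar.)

September 30, 1815

September 1, 1815 is a Friday.
The first Saturday is therefore September 2 (1 days later).
The fifth Saturday is 2 + 4×7 = September 30.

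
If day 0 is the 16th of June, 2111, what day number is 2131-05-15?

Jun 16, 2111 → Jun 16, 2112: 366 days (Feb 29, 2112 is in that span).
Jun 16, 2112 → Jun 16, 2113: 365 days.
Jun 16, 2113 → Jun 16, 2114: 365 days.
Jun 16, 2114 → Jun 16, 2115: 365 days.
Jun 16, 2115 → Jun 16, 2116: 366 days (Feb 29, 2116 is in that span).
Jun 16, 2116 → Jun 16, 2117: 365 days.
Jun 16, 2117 → Jun 16, 2118: 365 days.
Jun 16, 2118 → Jun 16, 2119: 365 days.
Jun 16, 2119 → Jun 16, 2120: 366 days (Feb 29, 2120 is in that span).
Jun 16, 2120 → Jun 16, 2121: 365 days.
Jun 16, 2121 → Jun 16, 2122: 365 days.
Jun 16, 2122 → Jun 16, 2123: 365 days.
Jun 16, 2123 → Jun 16, 2124: 366 days (Feb 29, 2124 is in that span).
Jun 16, 2124 → Jun 16, 2125: 365 days.
Jun 16, 2125 → Jun 16, 2126: 365 days.
Jun 16, 2126 → Jun 16, 2127: 365 days.
Jun 16, 2127 → Jun 16, 2128: 366 days (Feb 29, 2128 is in that span).
Jun 16, 2128 → Jun 16, 2129: 365 days.
Jun 16, 2129 → Jun 16, 2130: 365 days.
Jun 16, 2130 → Jul 16, 2130: 30 days (June has 30).
Jul 16, 2130 → Aug 16, 2130: 31 days (July has 31).
Aug 16, 2130 → Sep 16, 2130: 31 days (August has 31).
Sep 16, 2130 → Oct 16, 2130: 30 days (September has 30).
Oct 16, 2130 → Nov 16, 2130: 31 days (October has 31).
Nov 16, 2130 → Dec 16, 2130: 30 days (November has 30).
Dec 16, 2130 → Jan 16, 2131: 31 days (December has 31).
Jan 16, 2131 → Feb 16, 2131: 31 days (January has 31).
Feb 16, 2131 → Mar 16, 2131: 28 days (February has 28).
Mar 16, 2131 → Apr 16, 2131: 31 days (March has 31).
Apr 16, 2131 → May 15, 2131: 29 days.
Total: 7273 days.

7273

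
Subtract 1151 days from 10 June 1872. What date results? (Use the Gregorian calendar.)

April 16, 1869

−366 (one year; includes Feb 29, 1872) → Jun 10, 1871 (785 left).
−365 (one year) → Jun 10, 1870 (420 left).
−365 (one year) → Jun 10, 1869 (55 left).
−10 → May 31, 1869 (end of May, 31 days; 45 left).
−31 → Apr 30, 1869 (end of Apr, 30 days; 14 left).
−14 → Apr 16, 1869.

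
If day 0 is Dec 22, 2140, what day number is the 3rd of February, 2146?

1869

Dec 22, 2140 → Dec 22, 2141: 365 days.
Dec 22, 2141 → Dec 22, 2142: 365 days.
Dec 22, 2142 → Dec 22, 2143: 365 days.
Dec 22, 2143 → Dec 22, 2144: 366 days (Feb 29, 2144 is in that span).
Dec 22, 2144 → Dec 22, 2145: 365 days.
Dec 22, 2145 → Jan 22, 2146: 31 days (December has 31).
Jan 22, 2146 → Feb 3, 2146: 12 days.
Total: 1869 days.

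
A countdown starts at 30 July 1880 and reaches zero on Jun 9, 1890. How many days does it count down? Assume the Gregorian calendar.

3601

Jul 30, 1880 → Jul 30, 1881: 365 days.
Jul 30, 1881 → Jul 30, 1882: 365 days.
Jul 30, 1882 → Jul 30, 1883: 365 days.
Jul 30, 1883 → Jul 30, 1884: 366 days (Feb 29, 1884 is in that span).
Jul 30, 1884 → Jul 30, 1885: 365 days.
Jul 30, 1885 → Jul 30, 1886: 365 days.
Jul 30, 1886 → Jul 30, 1887: 365 days.
Jul 30, 1887 → Jul 30, 1888: 366 days (Feb 29, 1888 is in that span).
Jul 30, 1888 → Jul 30, 1889: 365 days.
Jul 30, 1889 → Aug 30, 1889: 31 days (July has 31).
Aug 30, 1889 → Sep 30, 1889: 31 days (August has 31).
Sep 30, 1889 → Oct 30, 1889: 30 days (September has 30).
Oct 30, 1889 → Nov 30, 1889: 31 days (October has 31).
Nov 30, 1889 → Dec 30, 1889: 30 days (November has 30).
Dec 30, 1889 → Jan 30, 1890: 31 days (December has 31).
Jan 30, 1890 → Feb 28, 1890: 29 days (January has 31).
Feb 28, 1890 → Mar 28, 1890: 28 days (February has 28).
Mar 28, 1890 → Apr 28, 1890: 31 days (March has 31).
Apr 28, 1890 → May 28, 1890: 30 days (April has 30).
May 28, 1890 → Jun 9, 1890: 12 days.
Total: 3601 days.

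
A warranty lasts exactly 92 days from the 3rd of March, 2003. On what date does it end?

Mar has 31 days: +29 → Apr 1, 2003 (63 left).
Apr has 30 days: +30 → May 1, 2003 (33 left).
May has 31 days: +31 → Jun 1, 2003 (2 left).
+2 → Jun 3, 2003.

June 3, 2003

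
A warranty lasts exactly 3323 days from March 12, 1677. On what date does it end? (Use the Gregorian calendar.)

+365 (one year) → Mar 12, 1678 (2958 left).
+365 (one year) → Mar 12, 1679 (2593 left).
+366 (one year; includes Feb 29, 1680) → Mar 12, 1680 (2227 left).
+365 (one year) → Mar 12, 1681 (1862 left).
+365 (one year) → Mar 12, 1682 (1497 left).
+365 (one year) → Mar 12, 1683 (1132 left).
+366 (one year; includes Feb 29, 1684) → Mar 12, 1684 (766 left).
+365 (one year) → Mar 12, 1685 (401 left).
+365 (one year) → Mar 12, 1686 (36 left).
Mar has 31 days: +20 → Apr 1, 1686 (16 left).
+16 → Apr 17, 1686.

April 17, 1686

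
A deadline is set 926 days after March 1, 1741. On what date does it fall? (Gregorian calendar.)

September 13, 1743

+365 (one year) → Mar 1, 1742 (561 left).
+365 (one year) → Mar 1, 1743 (196 left).
Mar has 31 days: +31 → Apr 1, 1743 (165 left).
Apr has 30 days: +30 → May 1, 1743 (135 left).
May has 31 days: +31 → Jun 1, 1743 (104 left).
Jun has 30 days: +30 → Jul 1, 1743 (74 left).
Jul has 31 days: +31 → Aug 1, 1743 (43 left).
Aug has 31 days: +31 → Sep 1, 1743 (12 left).
+12 → Sep 13, 1743.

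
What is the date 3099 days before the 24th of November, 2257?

−365 (one year) → Nov 24, 2256 (2734 left).
−366 (one year; includes Feb 29, 2256) → Nov 24, 2255 (2368 left).
−365 (one year) → Nov 24, 2254 (2003 left).
−365 (one year) → Nov 24, 2253 (1638 left).
−365 (one year) → Nov 24, 2252 (1273 left).
−366 (one year; includes Feb 29, 2252) → Nov 24, 2251 (907 left).
−365 (one year) → Nov 24, 2250 (542 left).
−365 (one year) → Nov 24, 2249 (177 left).
−24 → Oct 31, 2249 (end of Oct, 31 days; 153 left).
−31 → Sep 30, 2249 (end of Sep, 30 days; 122 left).
−30 → Aug 31, 2249 (end of Aug, 31 days; 92 left).
−31 → Jul 31, 2249 (end of Jul, 31 days; 61 left).
−31 → Jun 30, 2249 (end of Jun, 30 days; 30 left).
−30 → May 31, 2249 (end of May, 31 days; 0 left).

May 31, 2249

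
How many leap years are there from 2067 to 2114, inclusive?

11

Multiples of 4 in [2067,2114]: 12.
Of those, multiples of 100: 1 (not leap unless ÷400).
Multiples of 400: 0.
Leap years = 12 − 1 + 0 = 11.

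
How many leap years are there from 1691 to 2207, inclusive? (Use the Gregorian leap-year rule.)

124

Multiples of 4 in [1691,2207]: 129.
Of those, multiples of 100: 6 (not leap unless ÷400).
Multiples of 400: 1.
Leap years = 129 − 6 + 1 = 124.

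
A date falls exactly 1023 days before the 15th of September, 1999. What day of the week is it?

First find the weekday of Sep 15, 1999. Doomsday rule: the anchor day for the 1900s is Wednesday. For year 99: 99÷12 = 8 r 3, and 3÷4 = 0, so 8+3+0 = 11.
Wednesday + 11 ≡ Sunday — that's 1999's doomsday.
In September the doomsday date is Sep 5.
Sep 15 is 10 days after Sep 5; 10 mod 7 = 3, so Sunday + 3 = Wednesday.
1023 mod 7 = 1, so 1023 days before a Wednesday is Wednesday − 1 = Tuesday.

Tuesday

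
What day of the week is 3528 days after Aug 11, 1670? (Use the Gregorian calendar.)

Monday

Aug 11, 1670 is a Monday.
3528 mod 7 = 0, so 3528 days after a Monday is Monday + 0 = Monday.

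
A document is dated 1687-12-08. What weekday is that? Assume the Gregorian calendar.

Monday

Doomsday rule: the anchor day for the 1600s is Tuesday. For year 87: 87÷12 = 7 r 3, and 3÷4 = 0, so 7+3+0 = 10.
Tuesday + 10 ≡ Friday — that's 1687's doomsday.
In December the doomsday date is Dec 12.
Dec 8 is 4 days before Dec 12; 4 mod 7 = 4, so Friday − 4 = Monday.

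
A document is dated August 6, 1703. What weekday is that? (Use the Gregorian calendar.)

Monday

Doomsday rule: the anchor day for the 1700s is Sunday. For year 03: 3÷12 = 0 r 3, and 3÷4 = 0, so 0+3+0 = 3.
Sunday + 3 ≡ Wednesday — that's 1703's doomsday.
In August the doomsday date is Aug 8.
Aug 6 is 2 days before Aug 8; 2 mod 7 = 2, so Wednesday − 2 = Monday.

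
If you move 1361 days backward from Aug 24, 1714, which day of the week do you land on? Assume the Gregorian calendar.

Tuesday

Aug 24, 1714 is a Friday.
1361 mod 7 = 3, so 1361 days before a Friday is Friday − 3 = Tuesday.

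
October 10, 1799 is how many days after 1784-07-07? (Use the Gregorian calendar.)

Jul 7, 1784 → Jul 7, 1785: 365 days.
Jul 7, 1785 → Jul 7, 1786: 365 days.
Jul 7, 1786 → Jul 7, 1787: 365 days.
Jul 7, 1787 → Jul 7, 1788: 366 days (Feb 29, 1788 is in that span).
Jul 7, 1788 → Jul 7, 1789: 365 days.
Jul 7, 1789 → Jul 7, 1790: 365 days.
Jul 7, 1790 → Jul 7, 1791: 365 days.
Jul 7, 1791 → Jul 7, 1792: 366 days (Feb 29, 1792 is in that span).
Jul 7, 1792 → Jul 7, 1793: 365 days.
Jul 7, 1793 → Jul 7, 1794: 365 days.
Jul 7, 1794 → Jul 7, 1795: 365 days.
Jul 7, 1795 → Jul 7, 1796: 366 days (Feb 29, 1796 is in that span).
Jul 7, 1796 → Jul 7, 1797: 365 days.
Jul 7, 1797 → Jul 7, 1798: 365 days.
Jul 7, 1798 → Jul 7, 1799: 365 days.
Jul 7, 1799 → Aug 7, 1799: 31 days (July has 31).
Aug 7, 1799 → Sep 7, 1799: 31 days (August has 31).
Sep 7, 1799 → Oct 7, 1799: 30 days (September has 30).
Oct 7, 1799 → Oct 10, 1799: 3 days.
Total: 5573 days.

5573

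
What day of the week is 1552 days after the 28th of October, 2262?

Sunday

First find the weekday of Oct 28, 2262. Doomsday rule: the anchor day for the 2200s is Friday. For year 62: 62÷12 = 5 r 2, and 2÷4 = 0, so 5+2+0 = 7.
Friday + 7 ≡ Friday — that's 2262's doomsday.
In October the doomsday date is Oct 10.
Oct 28 is 18 days after Oct 10; 18 mod 7 = 4, so Friday + 4 = Tuesday.
1552 mod 7 = 5, so 1552 days after a Tuesday is Tuesday + 5 = Sunday.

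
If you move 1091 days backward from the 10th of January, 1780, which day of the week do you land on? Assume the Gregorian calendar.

Tuesday

Jan 10, 1780 is a Monday.
1091 mod 7 = 6, so 1091 days before a Monday is Monday − 6 = Tuesday.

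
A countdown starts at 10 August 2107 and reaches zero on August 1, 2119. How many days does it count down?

4374

Aug 10, 2107 → Aug 10, 2108: 366 days (Feb 29, 2108 is in that span).
Aug 10, 2108 → Aug 10, 2109: 365 days.
Aug 10, 2109 → Aug 10, 2110: 365 days.
Aug 10, 2110 → Aug 10, 2111: 365 days.
Aug 10, 2111 → Aug 10, 2112: 366 days (Feb 29, 2112 is in that span).
Aug 10, 2112 → Aug 10, 2113: 365 days.
Aug 10, 2113 → Aug 10, 2114: 365 days.
Aug 10, 2114 → Aug 10, 2115: 365 days.
Aug 10, 2115 → Aug 10, 2116: 366 days (Feb 29, 2116 is in that span).
Aug 10, 2116 → Aug 10, 2117: 365 days.
Aug 10, 2117 → Aug 10, 2118: 365 days.
Aug 10, 2118 → Sep 10, 2118: 31 days (August has 31).
Sep 10, 2118 → Oct 10, 2118: 30 days (September has 30).
Oct 10, 2118 → Nov 10, 2118: 31 days (October has 31).
Nov 10, 2118 → Dec 10, 2118: 30 days (November has 30).
Dec 10, 2118 → Jan 10, 2119: 31 days (December has 31).
Jan 10, 2119 → Feb 10, 2119: 31 days (January has 31).
Feb 10, 2119 → Mar 10, 2119: 28 days (February has 28).
Mar 10, 2119 → Apr 10, 2119: 31 days (March has 31).
Apr 10, 2119 → May 10, 2119: 30 days (April has 30).
May 10, 2119 → Jun 10, 2119: 31 days (May has 31).
Jun 10, 2119 → Jul 10, 2119: 30 days (June has 30).
Jul 10, 2119 → Aug 1, 2119: 22 days.
Total: 4374 days.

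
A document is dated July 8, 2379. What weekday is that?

Sunday

Doomsday rule: the anchor day for the 2300s is Wednesday. For year 79: 79÷12 = 6 r 7, and 7÷4 = 1, so 6+7+1 = 14.
Wednesday + 14 ≡ Wednesday — that's 2379's doomsday.
In July the doomsday date is Jul 11.
Jul 8 is 3 days before Jul 11; 3 mod 7 = 3, so Wednesday − 3 = Sunday.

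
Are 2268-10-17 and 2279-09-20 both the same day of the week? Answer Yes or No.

Yes

From Oct 17, 2268 to Sep 20, 2279 is 3990 days.
3990 mod 7 = 0, so they are the same weekday.
(Oct 17, 2268 is a Saturday; Sep 20, 2279 is a Saturday.)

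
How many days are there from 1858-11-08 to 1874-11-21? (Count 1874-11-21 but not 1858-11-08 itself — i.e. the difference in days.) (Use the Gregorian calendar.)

Nov 8, 1858 → Nov 8, 1859: 365 days.
Nov 8, 1859 → Nov 8, 1860: 366 days (Feb 29, 1860 is in that span).
Nov 8, 1860 → Nov 8, 1861: 365 days.
Nov 8, 1861 → Nov 8, 1862: 365 days.
Nov 8, 1862 → Nov 8, 1863: 365 days.
Nov 8, 1863 → Nov 8, 1864: 366 days (Feb 29, 1864 is in that span).
Nov 8, 1864 → Nov 8, 1865: 365 days.
Nov 8, 1865 → Nov 8, 1866: 365 days.
Nov 8, 1866 → Nov 8, 1867: 365 days.
Nov 8, 1867 → Nov 8, 1868: 366 days (Feb 29, 1868 is in that span).
Nov 8, 1868 → Nov 8, 1869: 365 days.
Nov 8, 1869 → Nov 8, 1870: 365 days.
Nov 8, 1870 → Nov 8, 1871: 365 days.
Nov 8, 1871 → Nov 8, 1872: 366 days (Feb 29, 1872 is in that span).
Nov 8, 1872 → Nov 8, 1873: 365 days.
Nov 8, 1873 → Dec 8, 1873: 30 days (November has 30).
Dec 8, 1873 → Jan 8, 1874: 31 days (December has 31).
Jan 8, 1874 → Feb 8, 1874: 31 days (January has 31).
Feb 8, 1874 → Mar 8, 1874: 28 days (February has 28).
Mar 8, 1874 → Apr 8, 1874: 31 days (March has 31).
Apr 8, 1874 → May 8, 1874: 30 days (April has 30).
May 8, 1874 → Jun 8, 1874: 31 days (May has 31).
Jun 8, 1874 → Jul 8, 1874: 30 days (June has 30).
Jul 8, 1874 → Aug 8, 1874: 31 days (July has 31).
Aug 8, 1874 → Sep 8, 1874: 31 days (August has 31).
Sep 8, 1874 → Oct 8, 1874: 30 days (September has 30).
Oct 8, 1874 → Nov 8, 1874: 31 days (October has 31).
Nov 8, 1874 → Nov 21, 1874: 13 days.
Total: 5857 days.

5857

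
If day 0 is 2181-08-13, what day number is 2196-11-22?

5580

Aug 13, 2181 → Aug 13, 2182: 365 days.
Aug 13, 2182 → Aug 13, 2183: 365 days.
Aug 13, 2183 → Aug 13, 2184: 366 days (Feb 29, 2184 is in that span).
Aug 13, 2184 → Aug 13, 2185: 365 days.
Aug 13, 2185 → Aug 13, 2186: 365 days.
Aug 13, 2186 → Aug 13, 2187: 365 days.
Aug 13, 2187 → Aug 13, 2188: 366 days (Feb 29, 2188 is in that span).
Aug 13, 2188 → Aug 13, 2189: 365 days.
Aug 13, 2189 → Aug 13, 2190: 365 days.
Aug 13, 2190 → Aug 13, 2191: 365 days.
Aug 13, 2191 → Aug 13, 2192: 366 days (Feb 29, 2192 is in that span).
Aug 13, 2192 → Aug 13, 2193: 365 days.
Aug 13, 2193 → Aug 13, 2194: 365 days.
Aug 13, 2194 → Aug 13, 2195: 365 days.
Aug 13, 2195 → Aug 13, 2196: 366 days (Feb 29, 2196 is in that span).
Aug 13, 2196 → Sep 13, 2196: 31 days (August has 31).
Sep 13, 2196 → Oct 13, 2196: 30 days (September has 30).
Oct 13, 2196 → Nov 13, 2196: 31 days (October has 31).
Nov 13, 2196 → Nov 22, 2196: 9 days.
Total: 5580 days.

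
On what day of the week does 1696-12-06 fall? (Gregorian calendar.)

Doomsday rule: the anchor day for the 1600s is Tuesday. For year 96: 96÷12 = 8 r 0, and 0÷4 = 0, so 8+0+0 = 8.
Tuesday + 8 ≡ Wednesday — that's 1696's doomsday.
In December the doomsday date is Dec 12.
Dec 6 is 6 days before Dec 12; 6 mod 7 = 6, so Wednesday − 6 = Thursday.

Thursday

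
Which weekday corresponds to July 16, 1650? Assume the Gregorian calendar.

Saturday

Doomsday rule: the anchor day for the 1600s is Tuesday. For year 50: 50÷12 = 4 r 2, and 2÷4 = 0, so 4+2+0 = 6.
Tuesday + 6 ≡ Monday — that's 1650's doomsday.
In July the doomsday date is Jul 11.
Jul 16 is 5 days after Jul 11; 5 mod 7 = 5, so Monday + 5 = Saturday.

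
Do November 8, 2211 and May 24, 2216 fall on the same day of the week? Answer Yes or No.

Yes

From Nov 8, 2211 to May 24, 2216 is 1659 days.
1659 mod 7 = 0, so they are the same weekday.
(Nov 8, 2211 is a Friday; May 24, 2216 is a Friday.)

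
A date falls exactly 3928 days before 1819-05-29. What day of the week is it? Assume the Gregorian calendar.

May 29, 1819 is a Saturday.
3928 mod 7 = 1, so 3928 days before a Saturday is Saturday − 1 = Friday.

Friday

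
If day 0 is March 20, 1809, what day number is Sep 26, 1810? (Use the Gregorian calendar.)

555

Mar 20, 1809 → Mar 20, 1810: 365 days.
Mar 20, 1810 → Apr 20, 1810: 31 days (March has 31).
Apr 20, 1810 → May 20, 1810: 30 days (April has 30).
May 20, 1810 → Jun 20, 1810: 31 days (May has 31).
Jun 20, 1810 → Jul 20, 1810: 30 days (June has 30).
Jul 20, 1810 → Aug 20, 1810: 31 days (July has 31).
Aug 20, 1810 → Sep 20, 1810: 31 days (August has 31).
Sep 20, 1810 → Sep 26, 1810: 6 days.
Total: 555 days.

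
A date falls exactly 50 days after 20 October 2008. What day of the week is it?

First find the weekday of Oct 20, 2008. Doomsday rule: the anchor day for the 2000s is Tuesday. For year 08: 8÷12 = 0 r 8, and 8÷4 = 2, so 0+8+2 = 10.
Tuesday + 10 ≡ Friday — that's 2008's doomsday.
In October the doomsday date is Oct 10.
Oct 20 is 10 days after Oct 10; 10 mod 7 = 3, so Friday + 3 = Monday.
50 mod 7 = 1, so 50 days after a Monday is Monday + 1 = Tuesday.

Tuesday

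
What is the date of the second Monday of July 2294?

July 9, 2294

July 1, 2294 is a Sunday.
The first Monday is therefore July 2 (1 days later).
The second Monday is 2 + 1×7 = July 9.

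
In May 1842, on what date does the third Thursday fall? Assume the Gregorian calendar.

May 19, 1842

May 1, 1842 is a Sunday.
The first Thursday is therefore May 5 (4 days later).
The third Thursday is 5 + 2×7 = May 19.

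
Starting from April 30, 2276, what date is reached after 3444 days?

+365 (one year) → Apr 30, 2277 (3079 left).
+365 (one year) → Apr 30, 2278 (2714 left).
+365 (one year) → Apr 30, 2279 (2349 left).
+366 (one year; includes Feb 29, 2280) → Apr 30, 2280 (1983 left).
+365 (one year) → Apr 30, 2281 (1618 left).
+365 (one year) → Apr 30, 2282 (1253 left).
+365 (one year) → Apr 30, 2283 (888 left).
+366 (one year; includes Feb 29, 2284) → Apr 30, 2284 (522 left).
+365 (one year) → Apr 30, 2285 (157 left).
Apr has 30 days: +1 → May 1, 2285 (156 left).
May has 31 days: +31 → Jun 1, 2285 (125 left).
Jun has 30 days: +30 → Jul 1, 2285 (95 left).
Jul has 31 days: +31 → Aug 1, 2285 (64 left).
Aug has 31 days: +31 → Sep 1, 2285 (33 left).
Sep has 30 days: +30 → Oct 1, 2285 (3 left).
+3 → Oct 4, 2285.

October 4, 2285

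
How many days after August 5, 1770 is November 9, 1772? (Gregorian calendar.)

Aug 5, 1770 → Aug 5, 1771: 365 days.
Aug 5, 1771 → Aug 5, 1772: 366 days (Feb 29, 1772 is in that span).
Aug 5, 1772 → Sep 5, 1772: 31 days (August has 31).
Sep 5, 1772 → Oct 5, 1772: 30 days (September has 30).
Oct 5, 1772 → Nov 5, 1772: 31 days (October has 31).
Nov 5, 1772 → Nov 9, 1772: 4 days.
Total: 827 days.

827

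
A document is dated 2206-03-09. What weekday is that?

Doomsday rule: the anchor day for the 2200s is Friday. For year 06: 6÷12 = 0 r 6, and 6÷4 = 1, so 0+6+1 = 7.
Friday + 7 ≡ Friday — that's 2206's doomsday.
In March the doomsday date is Mar 14.
Mar 9 is 5 days before Mar 14; 5 mod 7 = 5, so Friday − 5 = Sunday.

Sunday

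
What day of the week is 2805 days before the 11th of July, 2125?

Jul 11, 2125 is a Wednesday.
2805 mod 7 = 5, so 2805 days before a Wednesday is Wednesday − 5 = Friday.

Friday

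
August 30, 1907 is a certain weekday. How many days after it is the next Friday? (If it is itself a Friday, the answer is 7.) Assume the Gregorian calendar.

Aug 30, 1907 is a Friday.
From Friday to the next Friday is 7 days.

7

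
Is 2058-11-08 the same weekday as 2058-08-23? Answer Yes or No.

Yes

From Aug 23, 2058 to Nov 8, 2058 is 77 days.
77 mod 7 = 0, so they are the same weekday.
(Aug 23, 2058 is a Friday; Nov 8, 2058 is a Friday.)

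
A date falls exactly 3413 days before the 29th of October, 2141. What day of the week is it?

Wednesday

First find the weekday of Oct 29, 2141. Doomsday rule: the anchor day for the 2100s is Sunday. For year 41: 41÷12 = 3 r 5, and 5÷4 = 1, so 3+5+1 = 9.
Sunday + 9 ≡ Tuesday — that's 2141's doomsday.
In October the doomsday date is Oct 10.
Oct 29 is 19 days after Oct 10; 19 mod 7 = 5, so Tuesday + 5 = Sunday.
3413 mod 7 = 4, so 3413 days before a Sunday is Sunday − 4 = Wednesday.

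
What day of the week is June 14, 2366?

Doomsday rule: the anchor day for the 2300s is Wednesday. For year 66: 66÷12 = 5 r 6, and 6÷4 = 1, so 5+6+1 = 12.
Wednesday + 12 ≡ Monday — that's 2366's doomsday.
In June the doomsday date is Jun 6.
Jun 14 is 8 days after Jun 6; 8 mod 7 = 1, so Monday + 1 = Tuesday.

Tuesday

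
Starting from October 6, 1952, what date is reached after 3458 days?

+365 (one year) → Oct 6, 1953 (3093 left).
+365 (one year) → Oct 6, 1954 (2728 left).
+365 (one year) → Oct 6, 1955 (2363 left).
+366 (one year; includes Feb 29, 1956) → Oct 6, 1956 (1997 left).
+365 (one year) → Oct 6, 1957 (1632 left).
+365 (one year) → Oct 6, 1958 (1267 left).
+365 (one year) → Oct 6, 1959 (902 left).
+366 (one year; includes Feb 29, 1960) → Oct 6, 1960 (536 left).
+365 (one year) → Oct 6, 1961 (171 left).
Oct has 31 days: +26 → Nov 1, 1961 (145 left).
Nov has 30 days: +30 → Dec 1, 1961 (115 left).
Dec has 31 days: +31 → Jan 1, 1962 (84 left).
Jan has 31 days: +31 → Feb 1, 1962 (53 left).
Feb has 28 days: +28 → Mar 1, 1962 (25 left).
+25 → Mar 26, 1962.

March 26, 1962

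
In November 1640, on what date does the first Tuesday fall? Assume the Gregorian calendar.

November 6, 1640

November 1, 1640 is a Thursday.
The first Tuesday is therefore November 6 (5 days later).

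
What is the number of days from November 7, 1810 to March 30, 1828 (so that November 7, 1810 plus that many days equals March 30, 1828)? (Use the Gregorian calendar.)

6353

Nov 7, 1810 → Nov 7, 1811: 365 days.
Nov 7, 1811 → Nov 7, 1812: 366 days (Feb 29, 1812 is in that span).
Nov 7, 1812 → Nov 7, 1813: 365 days.
Nov 7, 1813 → Nov 7, 1814: 365 days.
Nov 7, 1814 → Nov 7, 1815: 365 days.
Nov 7, 1815 → Nov 7, 1816: 366 days (Feb 29, 1816 is in that span).
Nov 7, 1816 → Nov 7, 1817: 365 days.
Nov 7, 1817 → Nov 7, 1818: 365 days.
Nov 7, 1818 → Nov 7, 1819: 365 days.
Nov 7, 1819 → Nov 7, 1820: 366 days (Feb 29, 1820 is in that span).
Nov 7, 1820 → Nov 7, 1821: 365 days.
Nov 7, 1821 → Nov 7, 1822: 365 days.
Nov 7, 1822 → Nov 7, 1823: 365 days.
Nov 7, 1823 → Nov 7, 1824: 366 days (Feb 29, 1824 is in that span).
Nov 7, 1824 → Nov 7, 1825: 365 days.
Nov 7, 1825 → Nov 7, 1826: 365 days.
Nov 7, 1826 → Nov 7, 1827: 365 days.
Nov 7, 1827 → Dec 7, 1827: 30 days (November has 30).
Dec 7, 1827 → Jan 7, 1828: 31 days (December has 31).
Jan 7, 1828 → Feb 7, 1828: 31 days (January has 31).
Feb 7, 1828 → Mar 7, 1828: 29 days (February has 29).
Mar 7, 1828 → Mar 30, 1828: 23 days.
Total: 6353 days.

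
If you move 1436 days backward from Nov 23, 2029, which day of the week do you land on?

Thursday

Nov 23, 2029 is a Friday.
1436 mod 7 = 1, so 1436 days before a Friday is Friday − 1 = Thursday.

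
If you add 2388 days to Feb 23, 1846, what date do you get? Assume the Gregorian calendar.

+365 (one year) → Feb 23, 1847 (2023 left).
+365 (one year) → Feb 23, 1848 (1658 left).
+366 (one year; includes Feb 29, 1848) → Feb 23, 1849 (1292 left).
+365 (one year) → Feb 23, 1850 (927 left).
+365 (one year) → Feb 23, 1851 (562 left).
+365 (one year) → Feb 23, 1852 (197 left).
Feb has 29 days: +7 → Mar 1, 1852 (190 left).
Mar has 31 days: +31 → Apr 1, 1852 (159 left).
Apr has 30 days: +30 → May 1, 1852 (129 left).
May has 31 days: +31 → Jun 1, 1852 (98 left).
Jun has 30 days: +30 → Jul 1, 1852 (68 left).
Jul has 31 days: +31 → Aug 1, 1852 (37 left).
Aug has 31 days: +31 → Sep 1, 1852 (6 left).
+6 → Sep 7, 1852.

September 7, 1852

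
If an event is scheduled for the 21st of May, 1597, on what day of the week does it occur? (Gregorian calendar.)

Doomsday rule: the anchor day for the 1500s is Wednesday. For year 97: 97÷12 = 8 r 1, and 1÷4 = 0, so 8+1+0 = 9.
Wednesday + 9 ≡ Friday — that's 1597's doomsday.
In May the doomsday date is May 9.
May 21 is 12 days after May 9; 12 mod 7 = 5, so Friday + 5 = Wednesday.

Wednesday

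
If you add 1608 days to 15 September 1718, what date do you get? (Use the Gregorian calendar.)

February 9, 1723

+365 (one year) → Sep 15, 1719 (1243 left).
+366 (one year; includes Feb 29, 1720) → Sep 15, 1720 (877 left).
+365 (one year) → Sep 15, 1721 (512 left).
+365 (one year) → Sep 15, 1722 (147 left).
Sep has 30 days: +16 → Oct 1, 1722 (131 left).
Oct has 31 days: +31 → Nov 1, 1722 (100 left).
Nov has 30 days: +30 → Dec 1, 1722 (70 left).
Dec has 31 days: +31 → Jan 1, 1723 (39 left).
Jan has 31 days: +31 → Feb 1, 1723 (8 left).
+8 → Feb 9, 1723.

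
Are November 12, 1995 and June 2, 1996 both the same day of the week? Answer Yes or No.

From Nov 12, 1995 to Jun 2, 1996 is 203 days.
203 mod 7 = 0, so they are the same weekday.
(Nov 12, 1995 is a Sunday; Jun 2, 1996 is a Sunday.)

Yes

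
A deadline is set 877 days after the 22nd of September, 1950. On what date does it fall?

+365 (one year) → Sep 22, 1951 (512 left).
+366 (one year; includes Feb 29, 1952) → Sep 22, 1952 (146 left).
Sep has 30 days: +9 → Oct 1, 1952 (137 left).
Oct has 31 days: +31 → Nov 1, 1952 (106 left).
Nov has 30 days: +30 → Dec 1, 1952 (76 left).
Dec has 31 days: +31 → Jan 1, 1953 (45 left).
Jan has 31 days: +31 → Feb 1, 1953 (14 left).
+14 → Feb 15, 1953.

February 15, 1953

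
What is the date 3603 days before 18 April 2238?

June 6, 2228

−365 (one year) → Apr 18, 2237 (3238 left).
−365 (one year) → Apr 18, 2236 (2873 left).
−366 (one year; includes Feb 29, 2236) → Apr 18, 2235 (2507 left).
−365 (one year) → Apr 18, 2234 (2142 left).
−365 (one year) → Apr 18, 2233 (1777 left).
−365 (one year) → Apr 18, 2232 (1412 left).
−366 (one year; includes Feb 29, 2232) → Apr 18, 2231 (1046 left).
−365 (one year) → Apr 18, 2230 (681 left).
−365 (one year) → Apr 18, 2229 (316 left).
−18 → Mar 31, 2229 (end of Mar, 31 days; 298 left).
−31 → Feb 28, 2229 (end of Feb, 28 days; 267 left).
−28 → Jan 31, 2229 (end of Jan, 31 days; 239 left).
−31 → Dec 31, 2228 (end of Dec, 31 days; 208 left).
−31 → Nov 30, 2228 (end of Nov, 30 days; 177 left).
−30 → Oct 31, 2228 (end of Oct, 31 days; 147 left).
−31 → Sep 30, 2228 (end of Sep, 30 days; 116 left).
−30 → Aug 31, 2228 (end of Aug, 31 days; 86 left).
−31 → Jul 31, 2228 (end of Jul, 31 days; 55 left).
−31 → Jun 30, 2228 (end of Jun, 30 days; 24 left).
−24 → Jun 6, 2228.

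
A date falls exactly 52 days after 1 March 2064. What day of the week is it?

Tuesday

First find the weekday of Mar 1, 2064. Doomsday rule: the anchor day for the 2000s is Tuesday. For year 64: 64÷12 = 5 r 4, and 4÷4 = 1, so 5+4+1 = 10.
Tuesday + 10 ≡ Friday — that's 2064's doomsday.
In March the doomsday date is Mar 14.
Mar 1 is 13 days before Mar 14; 13 mod 7 = 6, so Friday − 6 = Saturday.
52 mod 7 = 3, so 52 days after a Saturday is Saturday + 3 = Tuesday.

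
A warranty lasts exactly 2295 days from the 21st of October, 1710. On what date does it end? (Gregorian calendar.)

+365 (one year) → Oct 21, 1711 (1930 left).
+366 (one year; includes Feb 29, 1712) → Oct 21, 1712 (1564 left).
+365 (one year) → Oct 21, 1713 (1199 left).
+365 (one year) → Oct 21, 1714 (834 left).
+365 (one year) → Oct 21, 1715 (469 left).
+366 (one year; includes Feb 29, 1716) → Oct 21, 1716 (103 left).
Oct has 31 days: +11 → Nov 1, 1716 (92 left).
Nov has 30 days: +30 → Dec 1, 1716 (62 left).
Dec has 31 days: +31 → Jan 1, 1717 (31 left).
Jan has 31 days: +31 → Feb 1, 1717 (0 left).

February 1, 1717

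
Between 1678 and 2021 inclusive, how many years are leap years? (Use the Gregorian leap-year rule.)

83

Multiples of 4 in [1678,2021]: 86.
Of those, multiples of 100: 4 (not leap unless ÷400).
Multiples of 400: 1.
Leap years = 86 − 4 + 1 = 83.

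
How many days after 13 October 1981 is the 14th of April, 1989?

2740

Oct 13, 1981 → Oct 13, 1982: 365 days.
Oct 13, 1982 → Oct 13, 1983: 365 days.
Oct 13, 1983 → Oct 13, 1984: 366 days (Feb 29, 1984 is in that span).
Oct 13, 1984 → Oct 13, 1985: 365 days.
Oct 13, 1985 → Oct 13, 1986: 365 days.
Oct 13, 1986 → Oct 13, 1987: 365 days.
Oct 13, 1987 → Oct 13, 1988: 366 days (Feb 29, 1988 is in that span).
Oct 13, 1988 → Nov 13, 1988: 31 days (October has 31).
Nov 13, 1988 → Dec 13, 1988: 30 days (November has 30).
Dec 13, 1988 → Jan 13, 1989: 31 days (December has 31).
Jan 13, 1989 → Feb 13, 1989: 31 days (January has 31).
Feb 13, 1989 → Mar 13, 1989: 28 days (February has 28).
Mar 13, 1989 → Apr 13, 1989: 31 days (March has 31).
Apr 13, 1989 → Apr 14, 1989: 1 days.
Total: 2740 days.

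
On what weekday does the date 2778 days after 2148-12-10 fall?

Monday

First find the weekday of Dec 10, 2148. Doomsday rule: the anchor day for the 2100s is Sunday. For year 48: 48÷12 = 4 r 0, and 0÷4 = 0, so 4+0+0 = 4.
Sunday + 4 ≡ Thursday — that's 2148's doomsday.
In December the doomsday date is Dec 12.
Dec 10 is 2 days before Dec 12; 2 mod 7 = 2, so Thursday − 2 = Tuesday.
2778 mod 7 = 6, so 2778 days after a Tuesday is Tuesday + 6 = Monday.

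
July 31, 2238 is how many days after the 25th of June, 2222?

Jun 25, 2222 → Jun 25, 2223: 365 days.
Jun 25, 2223 → Jun 25, 2224: 366 days (Feb 29, 2224 is in that span).
Jun 25, 2224 → Jun 25, 2225: 365 days.
Jun 25, 2225 → Jun 25, 2226: 365 days.
Jun 25, 2226 → Jun 25, 2227: 365 days.
Jun 25, 2227 → Jun 25, 2228: 366 days (Feb 29, 2228 is in that span).
Jun 25, 2228 → Jun 25, 2229: 365 days.
Jun 25, 2229 → Jun 25, 2230: 365 days.
Jun 25, 2230 → Jun 25, 2231: 365 days.
Jun 25, 2231 → Jun 25, 2232: 366 days (Feb 29, 2232 is in that span).
Jun 25, 2232 → Jun 25, 2233: 365 days.
Jun 25, 2233 → Jun 25, 2234: 365 days.
Jun 25, 2234 → Jun 25, 2235: 365 days.
Jun 25, 2235 → Jun 25, 2236: 366 days (Feb 29, 2236 is in that span).
Jun 25, 2236 → Jun 25, 2237: 365 days.
Jun 25, 2237 → Jun 25, 2238: 365 days.
Jun 25, 2238 → Jul 25, 2238: 30 days (June has 30).
Jul 25, 2238 → Jul 31, 2238: 6 days.
Total: 5880 days.

5880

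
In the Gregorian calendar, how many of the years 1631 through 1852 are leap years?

Multiples of 4 in [1631,1852]: 56.
Of those, multiples of 100: 2 (not leap unless ÷400).
Multiples of 400: 0.
Leap years = 56 − 2 + 0 = 54.

54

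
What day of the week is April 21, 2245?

Doomsday rule: the anchor day for the 2200s is Friday. For year 45: 45÷12 = 3 r 9, and 9÷4 = 2, so 3+9+2 = 14.
Friday + 14 ≡ Friday — that's 2245's doomsday.
In April the doomsday date is Apr 4.
Apr 21 is 17 days after Apr 4; 17 mod 7 = 3, so Friday + 3 = Monday.

Monday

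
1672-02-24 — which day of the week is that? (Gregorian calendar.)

Doomsday rule: the anchor day for the 1600s is Tuesday. For year 72: 72÷12 = 6 r 0, and 0÷4 = 0, so 6+0+0 = 6.
Tuesday + 6 ≡ Monday — that's 1672's doomsday.
In February the doomsday date is Feb 29 (1672 is a leap year (divisible by 4)).
Feb 24 is 5 days before Feb 29; 5 mod 7 = 5, so Monday − 5 = Wednesday.

Wednesday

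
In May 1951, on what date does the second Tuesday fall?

May 1, 1951 is a Tuesday.
The first Tuesday is therefore May 1 (same day).
The second Tuesday is 1 + 1×7 = May 8.

May 8, 1951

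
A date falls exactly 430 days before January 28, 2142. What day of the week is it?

First find the weekday of Jan 28, 2142. Doomsday rule: the anchor day for the 2100s is Sunday. For year 42: 42÷12 = 3 r 6, and 6÷4 = 1, so 3+6+1 = 10.
Sunday + 10 ≡ Wednesday — that's 2142's doomsday.
In January the doomsday date is Jan 3 (2142 is not a leap year).
Jan 28 is 25 days after Jan 3; 25 mod 7 = 4, so Wednesday + 4 = Sunday.
430 mod 7 = 3, so 430 days before a Sunday is Sunday − 3 = Thursday.

Thursday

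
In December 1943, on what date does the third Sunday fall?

December 19, 1943

December 1, 1943 is a Wednesday.
The first Sunday is therefore December 5 (4 days later).
The third Sunday is 5 + 2×7 = December 19.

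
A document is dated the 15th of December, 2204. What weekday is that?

Saturday

Doomsday rule: the anchor day for the 2200s is Friday. For year 04: 4÷12 = 0 r 4, and 4÷4 = 1, so 0+4+1 = 5.
Friday + 5 ≡ Wednesday — that's 2204's doomsday.
In December the doomsday date is Dec 12.
Dec 15 is 3 days after Dec 12; 3 mod 7 = 3, so Wednesday + 3 = Saturday.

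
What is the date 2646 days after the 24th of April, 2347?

+366 (one year; includes Feb 29, 2348) → Apr 24, 2348 (2280 left).
+365 (one year) → Apr 24, 2349 (1915 left).
+365 (one year) → Apr 24, 2350 (1550 left).
+365 (one year) → Apr 24, 2351 (1185 left).
+366 (one year; includes Feb 29, 2352) → Apr 24, 2352 (819 left).
+365 (one year) → Apr 24, 2353 (454 left).
+365 (one year) → Apr 24, 2354 (89 left).
Apr has 30 days: +7 → May 1, 2354 (82 left).
May has 31 days: +31 → Jun 1, 2354 (51 left).
Jun has 30 days: +30 → Jul 1, 2354 (21 left).
+21 → Jul 22, 2354.

July 22, 2354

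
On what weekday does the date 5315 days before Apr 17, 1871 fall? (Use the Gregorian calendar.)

Apr 17, 1871 is a Monday.
5315 mod 7 = 2, so 5315 days before a Monday is Monday − 2 = Saturday.

Saturday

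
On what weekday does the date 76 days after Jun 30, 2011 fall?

Wednesday

Jun 30, 2011 is a Thursday.
76 mod 7 = 6, so 76 days after a Thursday is Thursday + 6 = Wednesday.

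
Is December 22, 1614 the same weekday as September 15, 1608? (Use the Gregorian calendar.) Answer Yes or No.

From Sep 15, 1608 to Dec 22, 1614 is 2289 days.
2289 mod 7 = 0, so they are the same weekday.
(Sep 15, 1608 is a Monday; Dec 22, 1614 is a Monday.)

Yes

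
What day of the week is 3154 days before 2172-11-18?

Saturday

Nov 18, 2172 is a Wednesday.
3154 mod 7 = 4, so 3154 days before a Wednesday is Wednesday − 4 = Saturday.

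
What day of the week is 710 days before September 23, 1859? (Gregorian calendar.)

Sep 23, 1859 is a Friday.
710 mod 7 = 3, so 710 days before a Friday is Friday − 3 = Tuesday.

Tuesday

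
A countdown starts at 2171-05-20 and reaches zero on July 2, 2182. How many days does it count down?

4061

May 20, 2171 → May 20, 2172: 366 days (Feb 29, 2172 is in that span).
May 20, 2172 → May 20, 2173: 365 days.
May 20, 2173 → May 20, 2174: 365 days.
May 20, 2174 → May 20, 2175: 365 days.
May 20, 2175 → May 20, 2176: 366 days (Feb 29, 2176 is in that span).
May 20, 2176 → May 20, 2177: 365 days.
May 20, 2177 → May 20, 2178: 365 days.
May 20, 2178 → May 20, 2179: 365 days.
May 20, 2179 → May 20, 2180: 366 days (Feb 29, 2180 is in that span).
May 20, 2180 → May 20, 2181: 365 days.
May 20, 2181 → May 20, 2182: 365 days.
May 20, 2182 → Jun 20, 2182: 31 days (May has 31).
Jun 20, 2182 → Jul 2, 2182: 12 days.
Total: 4061 days.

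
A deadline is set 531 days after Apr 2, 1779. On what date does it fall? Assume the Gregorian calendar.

September 14, 1780

+366 (one year; includes Feb 29, 1780) → Apr 2, 1780 (165 left).
Apr has 30 days: +29 → May 1, 1780 (136 left).
May has 31 days: +31 → Jun 1, 1780 (105 left).
Jun has 30 days: +30 → Jul 1, 1780 (75 left).
Jul has 31 days: +31 → Aug 1, 1780 (44 left).
Aug has 31 days: +31 → Sep 1, 1780 (13 left).
+13 → Sep 14, 1780.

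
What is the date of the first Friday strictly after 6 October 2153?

October 12, 2153

Oct 6, 2153 is a Saturday.
From Saturday to the next Friday is 6 days.
Oct 6, 2153 + 6 = Oct 12, 2153.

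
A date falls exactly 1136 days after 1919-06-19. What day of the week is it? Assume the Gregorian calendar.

Saturday

First find the weekday of Jun 19, 1919. Doomsday rule: the anchor day for the 1900s is Wednesday. For year 19: 19÷12 = 1 r 7, and 7÷4 = 1, so 1+7+1 = 9.
Wednesday + 9 ≡ Friday — that's 1919's doomsday.
In June the doomsday date is Jun 6.
Jun 19 is 13 days after Jun 6; 13 mod 7 = 6, so Friday + 6 = Thursday.
1136 mod 7 = 2, so 1136 days after a Thursday is Thursday + 2 = Saturday.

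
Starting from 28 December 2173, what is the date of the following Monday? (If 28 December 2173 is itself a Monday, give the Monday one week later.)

Dec 28, 2173 is a Tuesday.
From Tuesday to the next Monday is 6 days.
Dec 28, 2173 + 6 = Jan 3, 2174.

January 3, 2174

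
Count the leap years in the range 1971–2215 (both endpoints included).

Multiples of 4 in [1971,2215]: 61.
Of those, multiples of 100: 3 (not leap unless ÷400).
Multiples of 400: 1.
Leap years = 61 − 3 + 1 = 59.

59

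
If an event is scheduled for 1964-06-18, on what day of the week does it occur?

Thursday

January 1, 1964 is a Wednesday.
Jan 1, 1964 → Feb 1, 1964: 31 days (January has 31).
Feb 1, 1964 → Mar 1, 1964: 29 days (February has 29).
Mar 1, 1964 → Apr 1, 1964: 31 days (March has 31).
Apr 1, 1964 → May 1, 1964: 30 days (April has 30).
May 1, 1964 → Jun 1, 1964: 31 days (May has 31).
Jun 1, 1964 → Jun 18, 1964: 17 days.
Total: 169 days.
169 mod 7 = 1, so Wednesday + 1 = Thursday.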